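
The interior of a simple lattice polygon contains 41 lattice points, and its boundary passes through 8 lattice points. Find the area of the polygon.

Pick's theorem states A = I + B/2 − 1, so A = 41 + 8/2 − 1 = 44.

44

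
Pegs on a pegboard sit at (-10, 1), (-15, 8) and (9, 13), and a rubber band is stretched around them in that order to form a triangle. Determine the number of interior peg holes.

By the shoelace formula, twice the signed area is |[(-10)·8 − (-15)·1] + [(-15)·13 − 9·8] + [9·1 − (-10)·13]| = 193, so the area is 193/2.
Summing gcd(|Δx|,|Δy|) over the edges gives the boundary count: gcd(5,7) + gcd(24,5) + gcd(19,12) = 1+1+1 = 3.
By Pick's theorem A = I + B/2 − 1, so I = 193/2 − 3/2 + 1 = 96.

96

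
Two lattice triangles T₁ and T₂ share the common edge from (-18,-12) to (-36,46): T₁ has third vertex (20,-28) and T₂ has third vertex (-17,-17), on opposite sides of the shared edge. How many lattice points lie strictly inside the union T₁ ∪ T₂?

The union is the simple quadrilateral with vertices (-18,-12), (20,-28), (-36,46), (-17,-17) in order.
By the shoelace formula, twice the signed area is |((-18)·(-28) − 20·(-12)) + (20·46 − (-36)·(-28)) + ((-36)·(-17) − (-17)·46) + ((-17)·(-12) − (-18)·(-17))| = 1948, so the area is 974.
Along each edge there are gcd(|Δx|,|Δy|)+1 lattice points, so counting each shared vertex once the boundary has gcd(38,16) + gcd(56,74) + gcd(19,63) + gcd(1,5) = 2+2+1+1 = 6.
By Pick's theorem I = A − B/2 + 1 = 974 − 6/2 + 1 = 972.

972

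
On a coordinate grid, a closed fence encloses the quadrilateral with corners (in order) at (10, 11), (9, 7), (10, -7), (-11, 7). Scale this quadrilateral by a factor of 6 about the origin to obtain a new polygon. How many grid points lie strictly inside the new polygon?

By the shoelace formula, twice the signed area is |[10·7 − 9·11] + [9·(-7) − 10·7] + [10·7 − (-11)·(-7)] + [(-11)·11 − 10·7]| = 360, so the area is 180.
The number of boundary lattice points is Σ gcd(|Δx|,|Δy|) = gcd(1,4) + gcd(1,14) + gcd(21,14) + gcd(21,4) = 1+1+7+1 = 10.
Scaling by 6 multiplies the area by 6² = 36 (so the new area is 6480) and multiplies the boundary lattice-point count by 6, giving 60.
By Pick's theorem, the interior count of the dilated polygon is 6480 − 60/2 + 1 = 6451.

6451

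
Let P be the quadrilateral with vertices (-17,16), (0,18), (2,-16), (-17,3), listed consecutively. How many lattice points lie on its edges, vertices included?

The number of boundary lattice points is Σ gcd(|Δx|,|Δy|) = gcd(17,2) + gcd(2,34) + gcd(19,19) + gcd(0,13) = 1+2+19+13 = 35.

35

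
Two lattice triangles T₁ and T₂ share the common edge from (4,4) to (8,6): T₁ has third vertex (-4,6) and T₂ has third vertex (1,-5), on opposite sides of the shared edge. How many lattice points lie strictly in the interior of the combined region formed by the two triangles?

19

The union is the simple quadrilateral with vertices (4,4), (-4,6), (8,6), (1,-5) in order.
The shoelace formula gives twice the area as |[4·6 − (-4)·4] + [(-4)·6 − 8·6] + [8·(-5) − 1·6] + [1·4 − 4·(-5)]| = 54, so the area is 27.
The number of boundary lattice points is Σ gcd(|Δx|,|Δy|) = gcd(8,2) + gcd(12,0) + gcd(7,11) + gcd(3,9) = 2+12+1+3 = 18.
By Pick's theorem I = A − B/2 + 1 = 27 − 18/2 + 1 = 19.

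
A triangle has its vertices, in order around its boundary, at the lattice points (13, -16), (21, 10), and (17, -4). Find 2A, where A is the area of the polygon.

8

Using the shoelace formula, 2A = |(13·10 − 21·(-16)) + (21·(-4) − 17·10) + (17·(-16) − 13·(-4))| = 8, so the area is 4.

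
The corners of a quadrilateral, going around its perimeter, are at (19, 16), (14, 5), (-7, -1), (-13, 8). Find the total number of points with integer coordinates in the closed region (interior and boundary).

277

By the shoelace formula, twice the signed area is |(19·5 − 14·16) + (14·(-1) − (-7)·5) + ((-7)·8 − (-13)·(-1)) + ((-13)·16 − 19·8)| = 537, so the area is 537/2.
Summing gcd(|Δx|,|Δy|) over the edges gives the boundary count: gcd(5,11) + gcd(21,6) + gcd(6,9) + gcd(32,8) = 1+3+3+8 = 15.
Pick's theorem gives I = A − B/2 + 1 = 537/2 − 15/2 + 1 = 262, so the closed region contains I + B = 262 + 15 = 277 lattice points.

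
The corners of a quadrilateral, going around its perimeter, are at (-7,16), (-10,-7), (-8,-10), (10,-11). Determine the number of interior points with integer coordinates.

261

Using the shoelace formula, 2A = |[(-7)·(-7) − (-10)·16] + [(-10)·(-10) − (-8)·(-7)] + [(-8)·(-11) − 10·(-10)] + [10·16 − (-7)·(-11)]| = 524, so the area is 262.
Along each edge there are gcd(|Δx|,|Δy|)+1 lattice points, so counting each shared vertex once the boundary has gcd(3,23) + gcd(2,3) + gcd(18,1) + gcd(17,27) = 1+1+1+1 = 4.
Pick's theorem gives I = A − B/2 + 1 = 262 − 4/2 + 1 = 261.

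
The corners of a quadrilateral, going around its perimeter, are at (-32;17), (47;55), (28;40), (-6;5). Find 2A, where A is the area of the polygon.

Using the shoelace formula, 2A = |((-32)·55 − 47·17) + (47·40 − 28·55) + (28·5 − (-6)·40) + ((-6)·17 − (-32)·5)| = 1781, so the area is 890.5.

1781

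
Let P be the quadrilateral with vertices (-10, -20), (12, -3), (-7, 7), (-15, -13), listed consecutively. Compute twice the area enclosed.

The shoelace formula gives twice the area as |((-10)·(-3) − 12·(-20)) + (12·7 − (-7)·(-3)) + ((-7)·(-13) − (-15)·7) + ((-15)·(-20) − (-10)·(-13))| = 699, so the area is 699/2.

699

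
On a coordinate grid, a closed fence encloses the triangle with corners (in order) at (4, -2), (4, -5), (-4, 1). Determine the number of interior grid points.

10

By the shoelace formula, twice the signed area is |[4·(-5) − 4·(-2)] + [4·1 − (-4)·(-5)] + [(-4)·(-2) − 4·1]| = 24, so the area is 12.
Along each edge there are gcd(|Δx|,|Δy|)+1 lattice points, so counting each shared vertex once the boundary has gcd(0,3) + gcd(8,6) + gcd(8,3) = 3+2+1 = 6.
By Pick's theorem A = I + B/2 − 1, so I = 12 − 6/2 + 1 = 10.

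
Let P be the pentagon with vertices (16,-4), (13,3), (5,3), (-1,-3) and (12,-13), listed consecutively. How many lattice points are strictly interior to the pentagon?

153

Using the shoelace formula, 2A = |[16·3 − 13·(-4)] + [13·3 − 5·3] + [5·(-3) − (-1)·3] + [(-1)·(-13) − 12·(-3)] + [12·(-4) − 16·(-13)]| = 321, so the area is 321/2.
Summing gcd(|Δx|,|Δy|) over the edges gives the boundary count: gcd(3,7) + gcd(8,0) + gcd(6,6) + gcd(13,10) + gcd(4,9) = 1+8+6+1+1 = 17.
Pick's theorem gives I = A − B/2 + 1 = 321/2 − 17/2 + 1 = 153.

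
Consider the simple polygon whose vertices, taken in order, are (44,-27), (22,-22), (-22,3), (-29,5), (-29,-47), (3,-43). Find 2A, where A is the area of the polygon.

The shoelace formula gives twice the area as |(44·(-22) − 22·(-27)) + (22·3 − (-22)·(-22)) + ((-22)·5 − (-29)·3) + ((-29)·(-47) − (-29)·5) + ((-29)·(-43) − 3·(-47)) + (3·(-27) − 44·(-43))| = 3892, so the area is 1946.

3892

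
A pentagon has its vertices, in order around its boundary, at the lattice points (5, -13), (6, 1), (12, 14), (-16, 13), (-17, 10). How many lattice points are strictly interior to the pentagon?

382

The shoelace formula gives twice the area as |(5·1 − 6·(-13)) + (6·14 − 12·1) + (12·13 − (-16)·14) + ((-16)·10 − (-17)·13) + ((-17)·(-13) − 5·10)| = 767, so the area is 767/2.
Summing gcd(|Δx|,|Δy|) over the edges gives the boundary count: gcd(1,14) + gcd(6,13) + gcd(28,1) + gcd(1,3) + gcd(22,23) = 1+1+1+1+1 = 5.
Pick's theorem gives I = A − B/2 + 1 = 767/2 − 5/2 + 1 = 382.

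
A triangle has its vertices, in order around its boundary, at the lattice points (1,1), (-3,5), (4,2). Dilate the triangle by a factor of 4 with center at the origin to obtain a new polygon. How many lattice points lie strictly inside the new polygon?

By the shoelace formula, twice the signed area is |(1·5 − (-3)·1) + ((-3)·2 − 4·5) + (4·1 − 1·2)| = 16, so the area is 8.
The number of boundary lattice points is Σ gcd(|Δx|,|Δy|) = gcd(4,4) + gcd(7,3) + gcd(3,1) = 4+1+1 = 6.
Scaling by 4 multiplies the area by 4² = 16 (so the new area is 128) and multiplies the boundary lattice-point count by 4, giving 24.
By Pick's theorem, the interior count of the dilated polygon is 128 − 24/2 + 1 = 117.

117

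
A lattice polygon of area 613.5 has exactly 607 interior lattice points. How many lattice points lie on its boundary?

15

Pick's theorem gives A = I + B/2 − 1, so B = 2(A − I + 1) = 2(613.5 − 607 + 1) = 15.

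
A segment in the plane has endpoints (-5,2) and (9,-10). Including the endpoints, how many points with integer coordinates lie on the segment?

3

The number of lattice points on a segment between lattice points is gcd(|Δx|,|Δy|) + 1 = gcd(14,12) + 1 = 2 + 1 = 3.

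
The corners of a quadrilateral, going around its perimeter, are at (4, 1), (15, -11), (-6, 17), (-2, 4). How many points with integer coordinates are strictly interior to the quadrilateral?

56

By the shoelace formula, twice the signed area is |(4·(-11) − 15·1) + (15·17 − (-6)·(-11)) + ((-6)·4 − (-2)·17) + ((-2)·1 − 4·4)| = 122, so the area is 61.
Along each edge there are gcd(|Δx|,|Δy|)+1 lattice points, so counting each shared vertex once the boundary has gcd(11,12) + gcd(21,28) + gcd(4,13) + gcd(6,3) = 1+7+1+3 = 12.
Pick's theorem gives I = A − B/2 + 1 = 61 − 12/2 + 1 = 56.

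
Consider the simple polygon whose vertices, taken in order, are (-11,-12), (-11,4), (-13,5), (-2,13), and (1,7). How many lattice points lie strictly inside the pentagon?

140

The shoelace formula gives twice the area as |[(-11)·4 − (-11)·(-12)] + [(-11)·5 − (-13)·4] + [(-13)·13 − (-2)·5] + [(-2)·7 − 1·13] + [1·(-12) − (-11)·7]| = 300, so the area is 150.
Along each edge there are gcd(|Δx|,|Δy|)+1 lattice points, so counting each shared vertex once the boundary has gcd(0,16) + gcd(2,1) + gcd(11,8) + gcd(3,6) + gcd(12,19) = 16+1+1+3+1 = 22.
By Pick's theorem A = I + B/2 − 1, so I = 150 − 22/2 + 1 = 140.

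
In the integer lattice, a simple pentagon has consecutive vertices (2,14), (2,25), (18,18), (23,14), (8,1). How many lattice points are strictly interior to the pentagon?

260

The shoelace formula gives twice the area as |(2·25 − 2·14) + (2·18 − 18·25) + (18·14 − 23·18) + (23·1 − 8·14) + (8·14 − 2·1)| = 533, so the area is 533/2.
The number of boundary lattice points is Σ gcd(|Δx|,|Δy|) = gcd(0,11) + gcd(16,7) + gcd(5,4) + gcd(15,13) + gcd(6,13) = 11+1+1+1+1 = 15.
Pick's theorem gives I = A − B/2 + 1 = 533/2 − 15/2 + 1 = 260.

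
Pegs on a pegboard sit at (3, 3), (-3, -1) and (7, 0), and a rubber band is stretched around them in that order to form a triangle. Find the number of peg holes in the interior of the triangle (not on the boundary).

The shoelace formula gives twice the area as |(3·(-1) − (-3)·3) + ((-3)·0 − 7·(-1)) + (7·3 − 3·0)| = 34, so the area is 17.
The number of boundary lattice points is Σ gcd(|Δx|,|Δy|) = gcd(6,4) + gcd(10,1) + gcd(4,3) = 2+1+1 = 4.
Pick's theorem gives I = A − B/2 + 1 = 17 − 4/2 + 1 = 16.

16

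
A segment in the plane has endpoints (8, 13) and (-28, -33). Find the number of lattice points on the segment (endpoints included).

The number of lattice points on a segment between lattice points is gcd(|Δx|,|Δy|) + 1 = gcd(36,46) + 1 = 2 + 1 = 3.

3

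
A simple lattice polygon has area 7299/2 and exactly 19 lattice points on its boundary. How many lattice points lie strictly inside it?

3641

From Pick's theorem, I = A − B/2 + 1 = 7299/2 − 19/2 + 1 = 3641.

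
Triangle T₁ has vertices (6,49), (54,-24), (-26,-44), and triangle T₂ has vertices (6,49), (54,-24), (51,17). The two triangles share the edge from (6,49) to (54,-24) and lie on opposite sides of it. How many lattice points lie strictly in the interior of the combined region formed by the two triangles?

The union is the simple quadrilateral with vertices (6,49), (-26,-44), (54,-24), (51,17) in order.
By the shoelace formula, twice the signed area is |[6·(-44) − (-26)·49] + [(-26)·(-24) − 54·(-44)] + [54·17 − 51·(-24)] + [51·49 − 6·17]| = 8549, so the area is 8549/2.
Along each edge there are gcd(|Δx|,|Δy|)+1 lattice points, so counting each shared vertex once the boundary has gcd(32,93) + gcd(80,20) + gcd(3,41) + gcd(45,32) = 1+20+1+1 = 23.
By Pick's theorem I = A − B/2 + 1 = 8549/2 − 23/2 + 1 = 4264.

4264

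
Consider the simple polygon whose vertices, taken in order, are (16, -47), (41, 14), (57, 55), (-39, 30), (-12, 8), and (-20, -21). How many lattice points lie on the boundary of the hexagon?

Along each edge there are gcd(|Δx|,|Δy|)+1 lattice points, so counting each shared vertex once the boundary has gcd(25,61) + gcd(16,41) + gcd(96,25) + gcd(27,22) + gcd(8,29) + gcd(36,26) = 1+1+1+1+1+2 = 7.

7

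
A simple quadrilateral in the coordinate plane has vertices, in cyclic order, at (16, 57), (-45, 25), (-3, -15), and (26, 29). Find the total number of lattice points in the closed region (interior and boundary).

2522

Using the shoelace formula, 2A = |[16·25 − (-45)·57] + [(-45)·(-15) − (-3)·25] + [(-3)·29 − 26·(-15)] + [26·57 − 16·29]| = 5036, so the area is 2518.
Summing gcd(|Δx|,|Δy|) over the edges gives the boundary count: gcd(61,32) + gcd(42,40) + gcd(29,44) + gcd(10,28) = 1+2+1+2 = 6.
Pick's theorem gives I = A − B/2 + 1 = 2518 − 6/2 + 1 = 2516, so the closed region contains I + B = 2516 + 6 = 2522 lattice points.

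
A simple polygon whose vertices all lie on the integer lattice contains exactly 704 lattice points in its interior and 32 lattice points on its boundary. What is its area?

By Pick's theorem, A = I + B/2 − 1 = 704 + 32/2 − 1 = 719.

719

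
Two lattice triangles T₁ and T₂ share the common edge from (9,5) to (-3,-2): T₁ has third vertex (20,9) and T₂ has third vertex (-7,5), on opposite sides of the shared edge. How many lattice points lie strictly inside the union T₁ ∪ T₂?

The union is the simple quadrilateral with vertices (9,5), (20,9), (-3,-2), (-7,5) in order.
Using the shoelace formula, 2A = |[9·9 − 20·5] + [20·(-2) − (-3)·9] + [(-3)·5 − (-7)·(-2)] + [(-7)·5 − 9·5]| = 141, so the area is 141/2.
Along each edge there are gcd(|Δx|,|Δy|)+1 lattice points, so counting each shared vertex once the boundary has gcd(11,4) + gcd(23,11) + gcd(4,7) + gcd(16,0) = 1+1+1+16 = 19.
By Pick's theorem I = A − B/2 + 1 = 141/2 − 19/2 + 1 = 62.

62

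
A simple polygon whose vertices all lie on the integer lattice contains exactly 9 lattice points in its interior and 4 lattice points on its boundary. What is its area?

10

By Pick's theorem, A = I + B/2 − 1 = 9 + 4/2 − 1 = 10.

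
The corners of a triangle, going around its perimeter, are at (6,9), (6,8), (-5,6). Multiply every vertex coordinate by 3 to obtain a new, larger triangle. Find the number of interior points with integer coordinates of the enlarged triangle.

46

Using the shoelace formula, 2A = |(6·8 − 6·9) + (6·6 − (-5)·8) + ((-5)·9 − 6·6)| = 11, so the area is 5.5.
The number of boundary lattice points is Σ gcd(|Δx|,|Δy|) = gcd(0,1) + gcd(11,2) + gcd(11,3) = 1+1+1 = 3.
Scaling by 3 multiplies the area by 3² = 9 (so the new area is 99/2) and multiplies the boundary lattice-point count by 3, giving 9.
By Pick's theorem, the interior count of the dilated polygon is 99/2 − 9/2 + 1 = 46.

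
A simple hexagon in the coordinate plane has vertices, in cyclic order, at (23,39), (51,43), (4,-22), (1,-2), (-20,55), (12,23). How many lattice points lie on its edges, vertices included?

Along each edge there are gcd(|Δx|,|Δy|)+1 lattice points, so counting each shared vertex once the boundary has gcd(28,4) + gcd(47,65) + gcd(3,20) + gcd(21,57) + gcd(32,32) + gcd(11,16) = 4+1+1+3+32+1 = 42.

42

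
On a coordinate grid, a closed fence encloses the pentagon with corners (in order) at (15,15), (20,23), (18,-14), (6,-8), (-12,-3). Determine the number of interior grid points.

471

By the shoelace formula, twice the signed area is |(15·23 − 20·15) + (20·(-14) − 18·23) + (18·(-8) − 6·(-14)) + (6·(-3) − (-12)·(-8)) + ((-12)·15 − 15·(-3))| = 958, so the area is 479.
The number of boundary lattice points is Σ gcd(|Δx|,|Δy|) = gcd(5,8) + gcd(2,37) + gcd(12,6) + gcd(18,5) + gcd(27,18) = 1+1+6+1+9 = 18.
By Pick's theorem A = I + B/2 − 1, so I = 479 − 18/2 + 1 = 471.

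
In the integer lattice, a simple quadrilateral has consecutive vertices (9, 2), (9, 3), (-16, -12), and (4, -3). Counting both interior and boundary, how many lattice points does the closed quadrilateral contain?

Using the shoelace formula, 2A = |(9·3 − 9·2) + (9·(-12) − (-16)·3) + ((-16)·(-3) − 4·(-12)) + (4·2 − 9·(-3))| = 80, so the area is 40.
Along each edge there are gcd(|Δx|,|Δy|)+1 lattice points, so counting each shared vertex once the boundary has gcd(0,1) + gcd(25,15) + gcd(20,9) + gcd(5,5) = 1+5+1+5 = 12.
Pick's theorem gives I = A − B/2 + 1 = 40 − 12/2 + 1 = 35, so the closed region contains I + B = 35 + 12 = 47 lattice points.

47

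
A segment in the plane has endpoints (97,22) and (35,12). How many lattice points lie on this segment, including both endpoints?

The number of lattice points on a segment between lattice points is gcd(|Δx|,|Δy|) + 1 = gcd(62,10) + 1 = 2 + 1 = 3.

3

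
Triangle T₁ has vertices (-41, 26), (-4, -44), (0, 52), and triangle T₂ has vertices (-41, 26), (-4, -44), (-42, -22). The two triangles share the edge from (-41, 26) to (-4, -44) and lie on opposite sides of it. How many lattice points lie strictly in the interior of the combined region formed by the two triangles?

The union is the simple quadrilateral with vertices (-41, 26), (0, 52), (-4, -44), (-42, -22) in order.
The shoelace formula gives twice the area as |[(-41)·52 − 0·26] + [0·(-44) − (-4)·52] + [(-4)·(-22) − (-42)·(-44)] + [(-42)·26 − (-41)·(-22)]| = 5678, so the area is 2839.
Summing gcd(|Δx|,|Δy|) over the edges gives the boundary count: gcd(41,26) + gcd(4,96) + gcd(38,22) + gcd(1,48) = 1+4+2+1 = 8.
By Pick's theorem I = A − B/2 + 1 = 2839 − 8/2 + 1 = 2836.

2836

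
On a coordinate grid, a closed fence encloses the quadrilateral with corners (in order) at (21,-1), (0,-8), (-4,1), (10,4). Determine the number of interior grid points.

156

By the shoelace formula, twice the signed area is |(21·(-8) − 0·(-1)) + (0·1 − (-4)·(-8)) + ((-4)·4 − 10·1) + (10·(-1) − 21·4)| = 320, so the area is 160.
Summing gcd(|Δx|,|Δy|) over the edges gives the boundary count: gcd(21,7) + gcd(4,9) + gcd(14,3) + gcd(11,5) = 7+1+1+1 = 10.
Pick's theorem gives I = A − B/2 + 1 = 160 − 10/2 + 1 = 156.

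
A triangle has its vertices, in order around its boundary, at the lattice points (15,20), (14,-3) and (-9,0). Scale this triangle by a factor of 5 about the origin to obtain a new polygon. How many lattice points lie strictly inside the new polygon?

6636

Using the shoelace formula, 2A = |(15·(-3) − 14·20) + (14·0 − (-9)·(-3)) + ((-9)·20 − 15·0)| = 532, so the area is 266.
Summing gcd(|Δx|,|Δy|) over the edges gives the boundary count: gcd(1,23) + gcd(23,3) + gcd(24,20) = 1+1+4 = 6.
Scaling by 5 multiplies the area by 5² = 25 (so the new area is 6650) and multiplies the boundary lattice-point count by 5, giving 30.
By Pick's theorem, the interior count of the dilated polygon is 6650 − 30/2 + 1 = 6636.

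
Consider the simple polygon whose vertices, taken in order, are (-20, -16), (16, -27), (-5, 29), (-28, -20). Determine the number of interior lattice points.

By the shoelace formula, twice the signed area is |[(-20)·(-27) − 16·(-16)] + [16·29 − (-5)·(-27)] + [(-5)·(-20) − (-28)·29] + [(-28)·(-16) − (-20)·(-20)]| = 2085, so the area is 1042.5.
Summing gcd(|Δx|,|Δy|) over the edges gives the boundary count: gcd(36,11) + gcd(21,56) + gcd(23,49) + gcd(8,4) = 1+7+1+4 = 13.
By Pick's theorem A = I + B/2 − 1, so I = 1042.5 − 13/2 + 1 = 1037.

1037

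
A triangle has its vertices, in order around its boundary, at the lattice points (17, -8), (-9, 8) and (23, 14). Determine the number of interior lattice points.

The shoelace formula gives twice the area as |(17·8 − (-9)·(-8)) + ((-9)·14 − 23·8) + (23·(-8) − 17·14)| = 668, so the area is 334.
Summing gcd(|Δx|,|Δy|) over the edges gives the boundary count: gcd(26,16) + gcd(32,6) + gcd(6,22) = 2+2+2 = 6.
By Pick's theorem A = I + B/2 − 1, so I = 334 − 6/2 + 1 = 332.

332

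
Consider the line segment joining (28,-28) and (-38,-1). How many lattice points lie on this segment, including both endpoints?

The number of lattice points on a segment between lattice points is gcd(|Δx|,|Δy|) + 1 = gcd(66,27) + 1 = 3 + 1 = 4.

4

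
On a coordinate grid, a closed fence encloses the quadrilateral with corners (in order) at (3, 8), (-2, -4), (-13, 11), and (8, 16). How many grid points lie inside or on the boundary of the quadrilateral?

Using the shoelace formula, 2A = |(3·(-4) − (-2)·8) + ((-2)·11 − (-13)·(-4)) + ((-13)·16 − 8·11) + (8·8 − 3·16)| = 350, so the area is 175.
The number of boundary lattice points is Σ gcd(|Δx|,|Δy|) = gcd(5,12) + gcd(11,15) + gcd(21,5) + gcd(5,8) = 1+1+1+1 = 4.
Pick's theorem gives I = A − B/2 + 1 = 175 − 4/2 + 1 = 174, so the closed region contains I + B = 174 + 4 = 178 lattice points.

178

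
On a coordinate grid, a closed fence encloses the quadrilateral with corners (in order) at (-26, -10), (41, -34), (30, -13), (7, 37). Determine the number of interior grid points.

1936

Using the shoelace formula, 2A = |[(-26)·(-34) − 41·(-10)] + [41·(-13) − 30·(-34)] + [30·37 − 7·(-13)] + [7·(-10) − (-26)·37]| = 3874, so the area is 1937.
Summing gcd(|Δx|,|Δy|) over the edges gives the boundary count: gcd(67,24) + gcd(11,21) + gcd(23,50) + gcd(33,47) = 1+1+1+1 = 4.
By Pick's theorem A = I + B/2 − 1, so I = 1937 − 4/2 + 1 = 1936.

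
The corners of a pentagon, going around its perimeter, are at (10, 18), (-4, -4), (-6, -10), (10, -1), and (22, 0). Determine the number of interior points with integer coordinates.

281

Using the shoelace formula, 2A = |(10·(-4) − (-4)·18) + ((-4)·(-10) − (-6)·(-4)) + ((-6)·(-1) − 10·(-10)) + (10·0 − 22·(-1)) + (22·18 − 10·0)| = 572, so the area is 286.
Summing gcd(|Δx|,|Δy|) over the edges gives the boundary count: gcd(14,22) + gcd(2,6) + gcd(16,9) + gcd(12,1) + gcd(12,18) = 2+2+1+1+6 = 12.
By Pick's theorem A = I + B/2 − 1, so I = 286 − 12/2 + 1 = 281.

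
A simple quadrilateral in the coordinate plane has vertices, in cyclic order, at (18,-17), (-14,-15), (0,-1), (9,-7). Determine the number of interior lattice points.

247

The shoelace formula gives twice the area as |(18·(-15) − (-14)·(-17)) + ((-14)·(-1) − 0·(-15)) + (0·(-7) − 9·(-1)) + (9·(-17) − 18·(-7))| = 512, so the area is 256.
Summing gcd(|Δx|,|Δy|) over the edges gives the boundary count: gcd(32,2) + gcd(14,14) + gcd(9,6) + gcd(9,10) = 2+14+3+1 = 20.
By Pick's theorem A = I + B/2 − 1, so I = 256 − 20/2 + 1 = 247.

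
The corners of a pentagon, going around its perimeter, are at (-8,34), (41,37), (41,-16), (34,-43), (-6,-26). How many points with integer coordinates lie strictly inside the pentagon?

3290

The shoelace formula gives twice the area as |((-8)·37 − 41·34) + (41·(-16) − 41·37) + (41·(-43) − 34·(-16)) + (34·(-26) − (-6)·(-43)) + ((-6)·34 − (-8)·(-26))| = 6636, so the area is 3318.
Along each edge there are gcd(|Δx|,|Δy|)+1 lattice points, so counting each shared vertex once the boundary has gcd(49,3) + gcd(0,53) + gcd(7,27) + gcd(40,17) + gcd(2,60) = 1+53+1+1+2 = 58.
Pick's theorem gives I = A − B/2 + 1 = 3318 − 58/2 + 1 = 3290.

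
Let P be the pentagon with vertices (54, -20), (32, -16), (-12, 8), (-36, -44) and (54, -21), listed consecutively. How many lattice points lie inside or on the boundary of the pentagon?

Using the shoelace formula, 2A = |(54·(-16) − 32·(-20)) + (32·8 − (-12)·(-16)) + ((-12)·(-44) − (-36)·8) + ((-36)·(-21) − 54·(-44)) + (54·(-20) − 54·(-21))| = 3842, so the area is 1921.
Along each edge there are gcd(|Δx|,|Δy|)+1 lattice points, so counting each shared vertex once the boundary has gcd(22,4) + gcd(44,24) + gcd(24,52) + gcd(90,23) + gcd(0,1) = 2+4+4+1+1 = 12.
Pick's theorem gives I = A − B/2 + 1 = 1921 − 12/2 + 1 = 1916, so the closed region contains I + B = 1916 + 12 = 1928 lattice points.

1928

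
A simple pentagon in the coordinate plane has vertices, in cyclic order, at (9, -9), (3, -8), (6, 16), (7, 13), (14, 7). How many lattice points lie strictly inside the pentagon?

150

Using the shoelace formula, 2A = |(9·(-8) − 3·(-9)) + (3·16 − 6·(-8)) + (6·13 − 7·16) + (7·7 − 14·13) + (14·(-9) − 9·7)| = 305, so the area is 305/2.
Along each edge there are gcd(|Δx|,|Δy|)+1 lattice points, so counting each shared vertex once the boundary has gcd(6,1) + gcd(3,24) + gcd(1,3) + gcd(7,6) + gcd(5,16) = 1+3+1+1+1 = 7.
Pick's theorem gives I = A − B/2 + 1 = 305/2 − 7/2 + 1 = 150.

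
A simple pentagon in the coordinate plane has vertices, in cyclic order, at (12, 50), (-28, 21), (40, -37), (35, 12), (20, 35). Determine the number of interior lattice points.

2592

The shoelace formula gives twice the area as |[12·21 − (-28)·50] + [(-28)·(-37) − 40·21] + [40·12 − 35·(-37)] + [35·35 − 20·12] + [20·50 − 12·35]| = 5188, so the area is 2594.
Summing gcd(|Δx|,|Δy|) over the edges gives the boundary count: gcd(40,29) + gcd(68,58) + gcd(5,49) + gcd(15,23) + gcd(8,15) = 1+2+1+1+1 = 6.
Pick's theorem gives I = A − B/2 + 1 = 2594 − 6/2 + 1 = 2592.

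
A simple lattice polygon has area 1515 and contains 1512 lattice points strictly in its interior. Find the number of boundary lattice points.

8

Pick's theorem gives A = I + B/2 − 1, so B = 2(A − I + 1) = 2(1515 − 1512 + 1) = 8.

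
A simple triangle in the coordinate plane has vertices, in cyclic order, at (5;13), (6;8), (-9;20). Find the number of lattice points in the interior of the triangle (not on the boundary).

The shoelace formula gives twice the area as |[5·8 − 6·13] + [6·20 − (-9)·8] + [(-9)·13 − 5·20]| = 63, so the area is 63/2.
Summing gcd(|Δx|,|Δy|) over the edges gives the boundary count: gcd(1,5) + gcd(15,12) + gcd(14,7) = 1+3+7 = 11.
Pick's theorem gives I = A − B/2 + 1 = 63/2 − 11/2 + 1 = 27.

27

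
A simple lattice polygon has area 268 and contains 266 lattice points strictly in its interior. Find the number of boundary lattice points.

6

Pick's theorem gives A = I + B/2 − 1, so B = 2(A − I + 1) = 2(268 − 266 + 1) = 6.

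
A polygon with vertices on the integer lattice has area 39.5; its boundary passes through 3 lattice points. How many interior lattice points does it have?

39

From Pick's theorem, I = A − B/2 + 1 = 39.5 − 3/2 + 1 = 39.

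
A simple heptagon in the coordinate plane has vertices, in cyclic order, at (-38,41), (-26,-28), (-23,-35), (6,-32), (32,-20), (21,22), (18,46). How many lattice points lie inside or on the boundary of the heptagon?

4220

By the shoelace formula, twice the signed area is |[(-38)·(-28) − (-26)·41] + [(-26)·(-35) − (-23)·(-28)] + [(-23)·(-32) − 6·(-35)] + [6·(-20) − 32·(-32)] + [32·22 − 21·(-20)] + [21·46 − 18·22] + [18·41 − (-38)·46]| = 8426, so the area is 4213.
Summing gcd(|Δx|,|Δy|) over the edges gives the boundary count: gcd(12,69) + gcd(3,7) + gcd(29,3) + gcd(26,12) + gcd(11,42) + gcd(3,24) + gcd(56,5) = 3+1+1+2+1+3+1 = 12.
Pick's theorem gives I = A − B/2 + 1 = 4213 − 12/2 + 1 = 4208, so the closed region contains I + B = 4208 + 12 = 4220 lattice points.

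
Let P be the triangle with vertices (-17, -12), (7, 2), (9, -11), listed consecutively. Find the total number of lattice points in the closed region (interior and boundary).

Using the shoelace formula, 2A = |((-17)·2 − 7·(-12)) + (7·(-11) − 9·2) + (9·(-12) − (-17)·(-11))| = 340, so the area is 170.
Along each edge there are gcd(|Δx|,|Δy|)+1 lattice points, so counting each shared vertex once the boundary has gcd(24,14) + gcd(2,13) + gcd(26,1) = 2+1+1 = 4.
Pick's theorem gives I = A − B/2 + 1 = 170 − 4/2 + 1 = 169, so the closed region contains I + B = 169 + 4 = 173 lattice points.

173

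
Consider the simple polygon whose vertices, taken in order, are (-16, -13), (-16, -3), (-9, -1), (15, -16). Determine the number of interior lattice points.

225

The shoelace formula gives twice the area as |((-16)·(-3) − (-16)·(-13)) + ((-16)·(-1) − (-9)·(-3)) + ((-9)·(-16) − 15·(-1)) + (15·(-13) − (-16)·(-16))| = 463, so the area is 463/2.
The number of boundary lattice points is Σ gcd(|Δx|,|Δy|) = gcd(0,10) + gcd(7,2) + gcd(24,15) + gcd(31,3) = 10+1+3+1 = 15.
By Pick's theorem A = I + B/2 − 1, so I = 463/2 − 15/2 + 1 = 225.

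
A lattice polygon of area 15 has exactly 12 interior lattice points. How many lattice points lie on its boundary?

Pick's theorem gives A = I + B/2 − 1, so B = 2(A − I + 1) = 2(15 − 12 + 1) = 8.

8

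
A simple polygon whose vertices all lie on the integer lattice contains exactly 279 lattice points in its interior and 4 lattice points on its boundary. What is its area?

By Pick's theorem, A = I + B/2 − 1 = 279 + 4/2 − 1 = 280.

280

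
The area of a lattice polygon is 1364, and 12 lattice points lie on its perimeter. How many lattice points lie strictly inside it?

Pick's theorem A = I + B/2 − 1 rearranges to I = A − B/2 + 1 = 1364 − 12/2 + 1 = 1359.

1359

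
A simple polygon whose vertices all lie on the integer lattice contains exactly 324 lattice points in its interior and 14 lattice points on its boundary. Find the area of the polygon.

330

By Pick's theorem, A = I + B/2 − 1 = 324 + 14/2 − 1 = 330.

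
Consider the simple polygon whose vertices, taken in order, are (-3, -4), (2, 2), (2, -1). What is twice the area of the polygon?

15

The shoelace formula gives twice the area as |((-3)·2 − 2·(-4)) + (2·(-1) − 2·2) + (2·(-4) − (-3)·(-1))| = 15, so the area is 15/2.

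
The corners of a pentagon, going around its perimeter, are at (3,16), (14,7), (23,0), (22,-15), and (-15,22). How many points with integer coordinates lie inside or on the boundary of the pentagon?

The shoelace formula gives twice the area as |[3·7 − 14·16] + [14·0 − 23·7] + [23·(-15) − 22·0] + [22·22 − (-15)·(-15)] + [(-15)·16 − 3·22]| = 756, so the area is 378.
The number of boundary lattice points is Σ gcd(|Δx|,|Δy|) = gcd(11,9) + gcd(9,7) + gcd(1,15) + gcd(37,37) + gcd(18,6) = 1+1+1+37+6 = 46.
Pick's theorem gives I = A − B/2 + 1 = 378 − 46/2 + 1 = 356, so the closed region contains I + B = 356 + 46 = 402 lattice points.

402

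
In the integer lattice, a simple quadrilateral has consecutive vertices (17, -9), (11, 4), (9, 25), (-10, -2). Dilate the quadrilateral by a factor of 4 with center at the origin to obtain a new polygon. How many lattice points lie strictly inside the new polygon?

The shoelace formula gives twice the area as |[17·4 − 11·(-9)] + [11·25 − 9·4] + [9·(-2) − (-10)·25] + [(-10)·(-9) − 17·(-2)]| = 762, so the area is 381.
Along each edge there are gcd(|Δx|,|Δy|)+1 lattice points, so counting each shared vertex once the boundary has gcd(6,13) + gcd(2,21) + gcd(19,27) + gcd(27,7) = 1+1+1+1 = 4.
Scaling by 4 multiplies the area by 4² = 16 (so the new area is 6096) and multiplies the boundary lattice-point count by 4, giving 16.
By Pick's theorem, the interior count of the dilated polygon is 6096 − 16/2 + 1 = 6089.

6089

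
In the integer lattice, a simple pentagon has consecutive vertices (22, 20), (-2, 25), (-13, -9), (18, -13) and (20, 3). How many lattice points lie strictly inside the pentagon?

Using the shoelace formula, 2A = |(22·25 − (-2)·20) + ((-2)·(-9) − (-13)·25) + ((-13)·(-13) − 18·(-9)) + (18·3 − 20·(-13)) + (20·20 − 22·3)| = 1912, so the area is 956.
The number of boundary lattice points is Σ gcd(|Δx|,|Δy|) = gcd(24,5) + gcd(11,34) + gcd(31,4) + gcd(2,16) + gcd(2,17) = 1+1+1+2+1 = 6.
Pick's theorem gives I = A − B/2 + 1 = 956 − 6/2 + 1 = 954.

954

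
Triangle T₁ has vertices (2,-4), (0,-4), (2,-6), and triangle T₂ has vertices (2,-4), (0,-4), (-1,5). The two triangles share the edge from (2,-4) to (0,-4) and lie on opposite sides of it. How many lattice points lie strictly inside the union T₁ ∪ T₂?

The union is the simple quadrilateral with vertices (2,-4), (2,-6), (0,-4), (-1,5) in order.
The shoelace formula gives twice the area as |(2·(-6) − 2·(-4)) + (2·(-4) − 0·(-6)) + (0·5 − (-1)·(-4)) + ((-1)·(-4) − 2·5)| = 22, so the area is 11.
The number of boundary lattice points is Σ gcd(|Δx|,|Δy|) = gcd(0,2) + gcd(2,2) + gcd(1,9) + gcd(3,9) = 2+2+1+3 = 8.
By Pick's theorem I = A − B/2 + 1 = 11 − 8/2 + 1 = 8.

8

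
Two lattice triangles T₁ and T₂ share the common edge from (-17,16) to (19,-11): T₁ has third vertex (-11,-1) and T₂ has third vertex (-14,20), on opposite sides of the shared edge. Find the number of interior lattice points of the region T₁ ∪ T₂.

The union is the simple quadrilateral with vertices (-17,16), (-11,-1), (19,-11), (-14,20) in order.
The shoelace formula gives twice the area as |((-17)·(-1) − (-11)·16) + ((-11)·(-11) − 19·(-1)) + (19·20 − (-14)·(-11)) + ((-14)·16 − (-17)·20)| = 675, so the area is 675/2.
Summing gcd(|Δx|,|Δy|) over the edges gives the boundary count: gcd(6,17) + gcd(30,10) + gcd(33,31) + gcd(3,4) = 1+10+1+1 = 13.
By Pick's theorem I = A − B/2 + 1 = 675/2 − 13/2 + 1 = 332.

332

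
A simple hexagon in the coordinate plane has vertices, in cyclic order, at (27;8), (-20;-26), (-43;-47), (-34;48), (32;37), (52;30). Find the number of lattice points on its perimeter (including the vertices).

16

Summing gcd(|Δx|,|Δy|) over the edges gives the boundary count: gcd(47,34) + gcd(23,21) + gcd(9,95) + gcd(66,11) + gcd(20,7) + gcd(25,22) = 1+1+1+11+1+1 = 16.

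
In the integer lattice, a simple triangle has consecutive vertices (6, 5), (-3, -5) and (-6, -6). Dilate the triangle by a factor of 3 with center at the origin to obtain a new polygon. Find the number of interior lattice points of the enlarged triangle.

The shoelace formula gives twice the area as |(6·(-5) − (-3)·5) + ((-3)·(-6) − (-6)·(-5)) + ((-6)·5 − 6·(-6))| = 21, so the area is 10.5.
The number of boundary lattice points is Σ gcd(|Δx|,|Δy|) = gcd(9,10) + gcd(3,1) + gcd(12,11) = 1+1+1 = 3.
Scaling by 3 multiplies the area by 3² = 9 (so the new area is 94.5) and multiplies the boundary lattice-point count by 3, giving 9.
By Pick's theorem, the interior count of the dilated polygon is 94.5 − 9/2 + 1 = 91.

91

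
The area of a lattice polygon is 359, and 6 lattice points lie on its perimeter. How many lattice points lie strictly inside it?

Pick's theorem A = I + B/2 − 1 rearranges to I = A − B/2 + 1 = 359 − 6/2 + 1 = 357.

357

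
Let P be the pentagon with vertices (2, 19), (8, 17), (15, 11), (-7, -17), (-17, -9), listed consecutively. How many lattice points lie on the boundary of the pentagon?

Summing gcd(|Δx|,|Δy|) over the edges gives the boundary count: gcd(6,2) + gcd(7,6) + gcd(22,28) + gcd(10,8) + gcd(19,28) = 2+1+2+2+1 = 8.

8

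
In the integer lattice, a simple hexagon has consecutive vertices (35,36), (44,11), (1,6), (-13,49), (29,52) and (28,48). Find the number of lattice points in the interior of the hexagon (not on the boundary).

1823

Using the shoelace formula, 2A = |(35·11 − 44·36) + (44·6 − 1·11) + (1·49 − (-13)·6) + ((-13)·52 − 29·49) + (29·48 − 28·52) + (28·36 − 35·48)| = 3652, so the area is 1826.
Summing gcd(|Δx|,|Δy|) over the edges gives the boundary count: gcd(9,25) + gcd(43,5) + gcd(14,43) + gcd(42,3) + gcd(1,4) + gcd(7,12) = 1+1+1+3+1+1 = 8.
By Pick's theorem A = I + B/2 − 1, so I = 1826 − 8/2 + 1 = 1823.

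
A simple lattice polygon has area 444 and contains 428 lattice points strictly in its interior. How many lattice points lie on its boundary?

34

Pick's theorem gives A = I + B/2 − 1, so B = 2(A − I + 1) = 2(444 − 428 + 1) = 34.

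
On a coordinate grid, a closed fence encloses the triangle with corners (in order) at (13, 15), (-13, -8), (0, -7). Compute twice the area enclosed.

By the shoelace formula, twice the signed area is |[13·(-8) − (-13)·15] + [(-13)·(-7) − 0·(-8)] + [0·15 − 13·(-7)]| = 273, so the area is 273/2.

273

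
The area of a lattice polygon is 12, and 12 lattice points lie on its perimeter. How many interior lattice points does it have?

7

Pick's theorem A = I + B/2 − 1 rearranges to I = A − B/2 + 1 = 12 − 12/2 + 1 = 7.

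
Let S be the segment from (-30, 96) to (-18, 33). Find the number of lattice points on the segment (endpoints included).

4

The number of lattice points on a segment between lattice points is gcd(|Δx|,|Δy|) + 1 = gcd(12,63) + 1 = 3 + 1 = 4.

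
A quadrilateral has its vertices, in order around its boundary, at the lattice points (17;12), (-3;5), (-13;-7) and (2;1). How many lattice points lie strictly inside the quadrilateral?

106

The shoelace formula gives twice the area as |[17·5 − (-3)·12] + [(-3)·(-7) − (-13)·5] + [(-13)·1 − 2·(-7)] + [2·12 − 17·1]| = 215, so the area is 215/2.
Along each edge there are gcd(|Δx|,|Δy|)+1 lattice points, so counting each shared vertex once the boundary has gcd(20,7) + gcd(10,12) + gcd(15,8) + gcd(15,11) = 1+2+1+1 = 5.
By Pick's theorem A = I + B/2 − 1, so I = 215/2 − 5/2 + 1 = 106.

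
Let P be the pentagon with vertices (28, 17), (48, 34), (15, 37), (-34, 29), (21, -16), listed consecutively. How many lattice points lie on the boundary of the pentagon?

Summing gcd(|Δx|,|Δy|) over the edges gives the boundary count: gcd(20,17) + gcd(33,3) + gcd(49,8) + gcd(55,45) + gcd(7,33) = 1+3+1+5+1 = 11.

11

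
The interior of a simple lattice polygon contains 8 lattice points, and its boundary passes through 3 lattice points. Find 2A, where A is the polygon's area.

17

By Pick's theorem, A = I + B/2 − 1 = 8 + 3/2 − 1 = 17/2.
Hence 2A = 17.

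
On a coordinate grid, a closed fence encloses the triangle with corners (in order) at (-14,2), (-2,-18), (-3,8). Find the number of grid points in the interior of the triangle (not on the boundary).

The shoelace formula gives twice the area as |[(-14)·(-18) − (-2)·2] + [(-2)·8 − (-3)·(-18)] + [(-3)·2 − (-14)·8]| = 292, so the area is 146.
The number of boundary lattice points is Σ gcd(|Δx|,|Δy|) = gcd(12,20) + gcd(1,26) + gcd(11,6) = 4+1+1 = 6.
Pick's theorem gives I = A − B/2 + 1 = 146 − 6/2 + 1 = 144.

144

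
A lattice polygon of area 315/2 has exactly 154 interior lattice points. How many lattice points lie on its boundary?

9

Pick's theorem gives A = I + B/2 − 1, so B = 2(A − I + 1) = 2(315/2 − 154 + 1) = 9.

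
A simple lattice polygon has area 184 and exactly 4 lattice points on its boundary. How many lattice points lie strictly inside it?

183

Pick's theorem A = I + B/2 − 1 rearranges to I = A − B/2 + 1 = 184 − 4/2 + 1 = 183.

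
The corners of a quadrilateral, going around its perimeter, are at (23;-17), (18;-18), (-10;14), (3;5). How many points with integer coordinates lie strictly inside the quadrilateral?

144

Using the shoelace formula, 2A = |[23·(-18) − 18·(-17)] + [18·14 − (-10)·(-18)] + [(-10)·5 − 3·14] + [3·(-17) − 23·5]| = 294, so the area is 147.
Along each edge there are gcd(|Δx|,|Δy|)+1 lattice points, so counting each shared vertex once the boundary has gcd(5,1) + gcd(28,32) + gcd(13,9) + gcd(20,22) = 1+4+1+2 = 8.
By Pick's theorem A = I + B/2 − 1, so I = 147 − 8/2 + 1 = 144.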